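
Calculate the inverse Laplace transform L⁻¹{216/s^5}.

L⁻¹{n!/s^(n+1)} = t^n with n=4. So L⁻¹{24/s^5} = t^4, and L⁻¹{216/s^5} = (216/24)·t^4 = 9·t^4

Final answer: 9·t^4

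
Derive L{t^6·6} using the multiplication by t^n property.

L{6} = 6/s. d^1/ds^1[1/s] = -1/s². d^2/ds^2[1/s] = 2/s^3. d^3/ds^3[1/s] = -6/s^4. d^4/ds^4[1/s] = 24/s^5. d^5/ds^5[1/s] = -120/s^6. d^6/ds^6[1/s] = 720/s^7. So L{t^6} = (-1)^{6}·720/s^7 = 720/s^7. Then L{t^6·6} = 6·720/s^7 = 4320/s^7

Final answer: 4320/s^7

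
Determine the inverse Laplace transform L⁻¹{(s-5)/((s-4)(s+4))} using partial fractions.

Using partial fractions, f(t) = (-e^(4t) + 9e^(-4t))/8

Final answer: (-e^(4t) + 9e^(-4t))/8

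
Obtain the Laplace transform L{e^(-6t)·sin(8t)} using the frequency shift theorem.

Frequency shift: L{e^(at)f(t)} = F(s-a). L{e^(-6t)·sin(8t)} = 8/((s+6)² + 64)

Final answer: 8/((s+6)² + 64)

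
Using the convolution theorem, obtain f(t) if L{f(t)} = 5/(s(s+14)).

5/(s(s+14)) = (5/s)·(1/(s+14)) = L{5}·L{e^(-14t)}. By convolution, f(t) = 5*e^(-14t) = ∫₀ᵗ 5·e^(-14τ) dτ = 5·(1 - e^(-14t))/14

Final answer: 5·(1 - e^(-14t))/14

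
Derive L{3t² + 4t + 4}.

L{3t² + 4t + 4} = 3·2/s³ + 4/s² + 4/s = 6/s³ + 4/s² + 4/s

Final answer: 6/s³ + 4/s² + 4/s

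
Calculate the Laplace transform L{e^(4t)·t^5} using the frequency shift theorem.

L{e^(at)·t^n} = n!/(s-a)^(n+1), so L{e^(4t)·t^5} = 120/(s-4)^6

Final answer: 120/(s-4)^6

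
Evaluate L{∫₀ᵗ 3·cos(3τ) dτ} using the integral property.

L{∫₀ᵗ f(τ)dτ} = F(s)/s with F(s) = 3s/(s² + 9), so the result is (3s/(s² + 9))/s = 3/(s² + 9)

Final answer: 3/(s² + 9)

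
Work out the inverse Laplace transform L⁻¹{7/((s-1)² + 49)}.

Using frequency shift, L⁻¹{7/((s-1)² + 49)} = e^t·sin(7t)

Final answer: e^t·sin(7t)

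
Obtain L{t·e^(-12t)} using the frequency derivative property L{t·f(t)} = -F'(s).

L{e^(-12t)} = 1/(s+12). By frequency derivative: L{t·e^(-12t)} = -d/ds[1/(s+12)] = -(-1)/(s+12)² = 1/(s+12)²

Final answer: 1/(s+12)²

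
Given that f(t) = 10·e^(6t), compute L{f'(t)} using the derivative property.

f(0) = 10, F(s) = 10/(s-6). L{f'(t)} = s·F(s) - f(0) = 10s/(s-6) - 10 = (10s - 10(s-6))/(s-6) = 60/(s-6)

Final answer: 60/(s-6)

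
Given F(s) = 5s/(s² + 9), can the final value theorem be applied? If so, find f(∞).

The final value theorem requires all poles of sF(s) in the left half-plane. sF(s) = 5s²/(s² + 9) has poles at s = ±3i (imaginary axis). Theorem does NOT apply (oscillatory system).

Final answer: Not applicable (oscillatory)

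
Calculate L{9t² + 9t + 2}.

L{9t² + 9t + 2} = 9·2/s³ + 9/s² + 2/s = 18/s³ + 9/s² + 2/s

Final answer: 18/s³ + 9/s² + 2/s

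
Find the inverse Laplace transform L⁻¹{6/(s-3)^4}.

L⁻¹{n!/(s-a)^(n+1)} = t^n·e^(at), so L⁻¹{6/(s-3)^4} = t^3·e^(3t)

Final answer: t^3·e^(3t)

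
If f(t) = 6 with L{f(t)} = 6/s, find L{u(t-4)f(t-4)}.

Time shift theorem: L{u(t-a)f(t-a)} = e^(-as)F(s). Here a=4, F(s) = 6/s, so L{u(t-4)f(t-4)} = e^(-4s)·6/s

Final answer: e^(-4s)·6/s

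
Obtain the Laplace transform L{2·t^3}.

L{t^n} = n!/s^(n+1), so L{t^3} = 6/s^4. Then L{2·t^3} = 2·6/s^4 = 12/s^4

Final answer: 12/s^4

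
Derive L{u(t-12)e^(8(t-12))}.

u(t-a)f(t-a) with f(t)=e^(8t). L{e^(8t)} = 1/(s-8). By time shift: e^(-12s)/(s-8)

Final answer: e^(-12s)/(s-8)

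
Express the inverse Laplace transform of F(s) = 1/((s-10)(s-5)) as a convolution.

1/((s-10)(s-5)) = (1/(s-10))·(1/(s-5)) = L{e^(10t)}·L{e^(5t)}. So f(t) = e^(10t)*e^(5t) = ∫₀ᵗ e^(10τ)·e^(5(t-τ)) dτ

Final answer: ∫₀ᵗ e^(10τ)·e^(5(t-τ)) dτ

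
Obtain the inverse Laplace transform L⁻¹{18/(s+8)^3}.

L⁻¹{n!/(s-a)^(n+1)} = t^n·e^(at) with n=2, a=-8. So L⁻¹{2/(s+8)^3} = t^2·e^(-8t), and L⁻¹{18/(s+8)^3} = (18/2)·t^2·e^(-8t) = 9·t^2·e^(-8t)

Final answer: 9·t^2·e^(-8t)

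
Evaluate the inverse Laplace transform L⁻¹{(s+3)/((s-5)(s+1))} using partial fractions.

Using partial fractions, f(t) = (8e^(5t) - 2e^(-t))/6

Final answer: (8e^(5t) - 2e^(-t))/6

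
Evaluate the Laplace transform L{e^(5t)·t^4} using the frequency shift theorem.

L{e^(at)·t^n} = n!/(s-a)^(n+1), so L{e^(5t)·t^4} = 24/(s-5)^5

Final answer: 24/(s-5)^5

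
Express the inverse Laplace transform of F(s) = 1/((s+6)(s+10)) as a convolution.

1/((s+6)(s+10)) = (1/(s+6))·(1/(s+10)) = L{e^(-6t)}·L{e^(-10t)}. So f(t) = e^(-6t)*e^(-10t) = ∫₀ᵗ e^(-6τ)·e^(-10(t-τ)) dτ

Final answer: ∫₀ᵗ e^(-6τ)·e^(-10(t-τ)) dτ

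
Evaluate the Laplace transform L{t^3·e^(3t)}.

L{t^n·e^(at)} = n!/(s-a)^(n+1), so L{t^3·e^(3t)} = 6/(s-3)^4

Final answer: 6/(s-3)^4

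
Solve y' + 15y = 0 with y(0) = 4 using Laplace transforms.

L{y'} + 15L{y} = 0. sY - 4 + 15Y = 0. Y(s+15) = 4. Y = 4/(s+15)

Final answer: y(t) = 4e^(-15t)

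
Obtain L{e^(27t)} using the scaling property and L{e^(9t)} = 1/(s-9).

Using L{f(at)} = (1/a)F(s/a) with a=3 and f(t) = e^(9t): L{e^(27t)} = (1/3) · 1/((s/3)-9) = (1/3) · 3/(s-27) = 1/(s-27)

Final answer: 1/(s-27)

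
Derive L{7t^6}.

L{t^n} = n!/s^(n+1). So L{7t^6} = 7·6!/s^7 = 5040/s^7

Final answer: 5040/s^7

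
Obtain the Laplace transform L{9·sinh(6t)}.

L{sinh(ωt)} = ω/(s² - ω²), so L{sinh(6t)} = 6/(s² - 36). Then L{9·sinh(6t)} = 9·6/(s² - 36) = 54/(s² - 36)

Final answer: 54/(s² - 36)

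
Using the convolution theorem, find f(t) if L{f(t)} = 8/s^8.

8/s^8 = (8/s)·(1/s^7) = L{8}·L{t^6/720}. By convolution, f(t) = 8*t^6/720 = ∫₀ᵗ 8·τ^6/720 dτ = 8·t^7/5040

Final answer: 8·t^7/5040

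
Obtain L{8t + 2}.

L{8t + 2} = 8·L{t} + 2·L{1} = 8/s² + 2/s

Final answer: 8/s² + 2/s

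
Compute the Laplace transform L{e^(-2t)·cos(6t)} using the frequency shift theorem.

Frequency shift: L{e^(at)f(t)} = F(s-a). L{e^(-2t)·cos(6t)} = (s+2)/((s+2)² + 36)

Final answer: (s+2)/((s+2)² + 36)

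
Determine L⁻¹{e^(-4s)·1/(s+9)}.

L⁻¹{1/(s+9)} = e^(-9t). By the time shift theorem, L⁻¹{e^(-as)F(s)} = u(t-a)f(t-a) with a=4, so L⁻¹{e^(-4s)·1/(s+9)} = u(t-4)·e^(-9(t-4))

Final answer: u(t-4)·e^(-9(t-4))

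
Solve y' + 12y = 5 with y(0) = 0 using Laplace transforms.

sY + 12Y = 5/s. Y = 5/(s(s+12)). Partial fractions: Y = 5/12/s - 5/12/(s+12)

Final answer: y(t) = 5/12(1 - e^(-12t))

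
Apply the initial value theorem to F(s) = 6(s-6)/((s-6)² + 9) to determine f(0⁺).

f(0⁺) = lim_{s→∞} sF(s) = lim_{s→∞} 6s(s-6)/((s-6)² + 9) = 6

Final answer: 6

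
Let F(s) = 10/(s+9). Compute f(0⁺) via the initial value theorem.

f(0⁺) = lim_{s→∞} s·10/(s+9) = lim_{s→∞} 10s/(s+9) = 10

Final answer: 10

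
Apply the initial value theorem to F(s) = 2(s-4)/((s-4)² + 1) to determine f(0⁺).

f(0⁺) = lim_{s→∞} sF(s) = lim_{s→∞} 2s(s-4)/((s-4)² + 1) = 2

Final answer: 2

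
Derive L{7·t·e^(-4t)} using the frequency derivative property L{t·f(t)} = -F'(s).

L{e^(-4t)} = 1/(s+4). By frequency derivative: L{t·e^(-4t)} = -d/ds[1/(s+4)] = -(-1)/(s+4)² = 1/(s+4)². Then L{7·t·e^(-4t)} = 7·1/(s+4)² = 7/(s+4)²

Final answer: 7/(s+4)²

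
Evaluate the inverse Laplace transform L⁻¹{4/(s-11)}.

L⁻¹{1/(s-a)} = e^(at), so L⁻¹{1/(s-11)} = e^(11t), and L⁻¹{4/(s-11)} = 4·e^(11t)

Final answer: 4·e^(11t)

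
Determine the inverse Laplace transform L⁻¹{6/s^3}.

L⁻¹{n!/s^(n+1)} = t^n with n=2. So L⁻¹{2/s^3} = t^2, and L⁻¹{6/s^3} = (6/2)·t^2 = 3·t^2

Final answer: 3·t^2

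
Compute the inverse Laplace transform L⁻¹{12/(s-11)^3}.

L⁻¹{n!/(s-a)^(n+1)} = t^n·e^(at) with n=2, a=11. So L⁻¹{2/(s-11)^3} = t^2·e^(11t), and L⁻¹{12/(s-11)^3} = (12/2)·t^2·e^(11t) = 6·t^2·e^(11t)

Final answer: 6·t^2·e^(11t)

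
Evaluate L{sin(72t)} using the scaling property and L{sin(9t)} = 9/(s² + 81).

Using L{f(at)} = (1/a)F(s/a) with a=8: L{sin(72t)} = (1/8) · 9/((s/8)² + 81) = (1/8) · 9·64/(s² + 5184) = 72/(s² + 5184)

Final answer: 72/(s² + 5184)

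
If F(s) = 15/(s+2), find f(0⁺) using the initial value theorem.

f(0⁺) = lim_{s→∞} s·15/(s+2) = lim_{s→∞} 15s/(s+2) = 15

Final answer: 15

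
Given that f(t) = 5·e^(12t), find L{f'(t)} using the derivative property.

f(0) = 5, F(s) = 5/(s-12). L{f'(t)} = s·F(s) - f(0) = 5s/(s-12) - 5 = (5s - 5(s-12))/(s-12) = 60/(s-12)

Final answer: 60/(s-12)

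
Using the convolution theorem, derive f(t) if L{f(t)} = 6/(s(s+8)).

6/(s(s+8)) = (6/s)·(1/(s+8)) = L{6}·L{e^(-8t)}. By convolution, f(t) = 6*e^(-8t) = ∫₀ᵗ 6·e^(-8τ) dτ = 6·(1 - e^(-8t))/8

Final answer: 6·(1 - e^(-8t))/8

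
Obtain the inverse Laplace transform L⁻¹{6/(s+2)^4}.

L⁻¹{n!/(s-a)^(n+1)} = t^n·e^(at), so L⁻¹{6/(s+2)^4} = t^3·e^(-2t)

Final answer: t^3·e^(-2t)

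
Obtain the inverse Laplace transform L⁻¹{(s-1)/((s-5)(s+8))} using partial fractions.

Using partial fractions, f(t) = (4e^(5t) + 9e^(-8t))/13

Final answer: (4e^(5t) + 9e^(-8t))/13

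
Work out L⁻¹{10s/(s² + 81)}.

This is the form c·s/(s² + a²) with a = 9, c = 10. L⁻¹ = 10·cos(9t)

Final answer: 10·cos(9t)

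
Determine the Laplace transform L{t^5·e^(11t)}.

L{t^n·e^(at)} = n!/(s-a)^(n+1), so L{t^5·e^(11t)} = 120/(s-11)^6

Final answer: 120/(s-11)^6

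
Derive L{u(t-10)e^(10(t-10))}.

u(t-a)f(t-a) with f(t)=e^(10t). L{e^(10t)} = 1/(s-10). By time shift: e^(-10s)/(s-10)

Final answer: e^(-10s)/(s-10)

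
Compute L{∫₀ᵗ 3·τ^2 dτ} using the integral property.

L{∫₀ᵗ f(τ)dτ} = F(s)/s with f(t) = 3t^2. F(s) = 6/s^3, so L{∫₀ᵗ 3·τ^2 dτ} = (6/s^3)/s = 6/s^4. (Check: ∫₀ᵗ 3·τ^2 dτ = 3t^3/3.)

Final answer: 6/s^4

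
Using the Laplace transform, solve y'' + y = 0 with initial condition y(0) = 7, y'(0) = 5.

L{y''} + 1L{y} = 0. s²Y - 7s - 5 + Y = 0. Y(s² + 1) = 7s + 5. Y = (7s + 5)/(s² + 1). Inverting: y(t) = 7cos(t) + 5sin(t)

Final answer: y(t) = 7cos(t) + 5sin(t)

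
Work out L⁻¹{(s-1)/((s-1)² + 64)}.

Using frequency shift: L⁻¹{(s-a)/((s-a)² + b²)} = e^(at)cos(bt). Here a=1, b=8

Final answer: e^t·cos(8t)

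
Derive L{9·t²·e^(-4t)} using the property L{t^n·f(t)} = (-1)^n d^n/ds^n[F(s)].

L{e^(-4t)} = 1/(s+4). d/ds[1/(s+4)] = -1/(s+4)². d²/ds²[1/(s+4)] = 2/(s+4)³. So L{t²·e^(-4t)} = (-1)² · 2/(s+4)³ = 2/(s+4)³. Then L{9·t²·e^(-4t)} = 9·2/(s+4)³ = 18/(s+4)³

Final answer: 18/(s+4)³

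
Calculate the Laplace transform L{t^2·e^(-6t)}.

L{t^n·e^(at)} = n!/(s-a)^(n+1), so L{t^2·e^(-6t)} = 2/(s+6)^3

Final answer: 2/(s+6)^3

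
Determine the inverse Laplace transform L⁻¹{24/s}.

L⁻¹{c/s} = c, so L⁻¹{24/s} = 24

Final answer: 24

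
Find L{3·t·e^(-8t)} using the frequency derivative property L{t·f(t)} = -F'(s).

L{e^(-8t)} = 1/(s+8). By frequency derivative: L{t·e^(-8t)} = -d/ds[1/(s+8)] = -(-1)/(s+8)² = 1/(s+8)². Then L{3·t·e^(-8t)} = 3·1/(s+8)² = 3/(s+8)²

Final answer: 3/(s+8)²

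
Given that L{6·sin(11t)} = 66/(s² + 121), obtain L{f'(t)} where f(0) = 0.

L{f'(t)} = s·F(s) - f(0) = s·66/(s² + 121) - 0 = 66s/(s² + 121)

Final answer: 66s/(s² + 121)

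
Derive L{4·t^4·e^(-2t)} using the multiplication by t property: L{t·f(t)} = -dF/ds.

Using L{t^n·e^(at)} = n!/(s-a)^(n+1), L{t^4·e^(-2t)} = 24/(s+2)^5, so L{4·t^4·e^(-2t)} = 4·24/(s+2)^5 = 96/(s+2)^5

Final answer: 96/(s+2)^5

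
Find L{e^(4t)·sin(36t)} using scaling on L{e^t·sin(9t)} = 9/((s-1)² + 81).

Scaling with a=4: L{e^(4t)·sin(36t)} = (1/4) · 9/((s/4-1)² + 81). Simplifying: 36/((s-4)² + 1296)

Final answer: 36/((s-4)² + 1296)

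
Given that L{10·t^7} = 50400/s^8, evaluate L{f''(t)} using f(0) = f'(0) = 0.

L{f''(t)} = s²F(s) - sf(0) - f'(0) = s²·50400/s^8 - 0 - 0 = 50400/s^6

Final answer: 50400/s^6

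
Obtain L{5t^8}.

L{t^n} = n!/s^(n+1). So L{5t^8} = 5·8!/s^9 = 201600/s^9

Final answer: 201600/s^9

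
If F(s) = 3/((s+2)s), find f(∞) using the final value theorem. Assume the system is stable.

f(∞) = lim_{s→0} sF(s) = lim_{s→0} 3/(s+2) = 3/2

Final answer: 3/2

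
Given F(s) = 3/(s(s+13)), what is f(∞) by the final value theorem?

f(∞) = lim_{s→0} s·3/(s(s+13)) = lim_{s→0} 3/(s+13) = 3/13 = 3/13

Final answer: 3/13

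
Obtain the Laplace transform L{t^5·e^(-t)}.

L{t^n·e^(at)} = n!/(s-a)^(n+1), so L{t^5·e^(-t)} = 120/(s+1)^6

Final answer: 120/(s+1)^6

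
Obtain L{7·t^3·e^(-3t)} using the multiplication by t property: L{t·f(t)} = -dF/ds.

Using L{t^n·e^(at)} = n!/(s-a)^(n+1), L{t^3·e^(-3t)} = 6/(s+3)^4, so L{7·t^3·e^(-3t)} = 7·6/(s+3)^4 = 42/(s+3)^4

Final answer: 42/(s+3)^4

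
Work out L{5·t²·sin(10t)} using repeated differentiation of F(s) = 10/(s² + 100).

F(s) = 10/(s² + 100). F'(s) = -20s/(s² + 100)². F''(s) = -20(100 - 3s²)/(s² + 100)³ = (60s² - 2000)/(s² + 100)³. So L{t²·sin(10t)} = (-1)² F''(s) = (60s² - 2000)/(s² + 100)³. Then L{5·t²·sin(10t)} = 5·(60s² - 2000)/(s² + 100)³ = (300s² - 10000)/(s² + 100)³

Final answer: (300s² - 10000)/(s² + 100)³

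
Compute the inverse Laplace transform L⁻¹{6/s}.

L⁻¹{c/s} = c, so L⁻¹{6/s} = 6

Final answer: 6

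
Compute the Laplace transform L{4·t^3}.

L{t^n} = n!/s^(n+1), so L{t^3} = 6/s^4. Then L{4·t^3} = 4·6/s^4 = 24/s^4

Final answer: 24/s^4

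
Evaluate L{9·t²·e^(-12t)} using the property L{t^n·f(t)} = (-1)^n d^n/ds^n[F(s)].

L{e^(-12t)} = 1/(s+12). d/ds[1/(s+12)] = -1/(s+12)². d²/ds²[1/(s+12)] = 2/(s+12)³. So L{t²·e^(-12t)} = (-1)² · 2/(s+12)³ = 2/(s+12)³. Then L{9·t²·e^(-12t)} = 9·2/(s+12)³ = 18/(s+12)³

Final answer: 18/(s+12)³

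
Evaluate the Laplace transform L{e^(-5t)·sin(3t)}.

L{e^(at)·sin(ωt)} = ω/((s-a)² + ω²), so L{e^(-5t)·sin(3t)} = 3/((s+5)² + 9)

Final answer: 3/((s+5)² + 9)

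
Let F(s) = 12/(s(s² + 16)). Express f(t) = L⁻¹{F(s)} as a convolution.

12/(s(s² + 16)) = (1/s)·(12/(s² + 16)) = L{1}·L{3·sin(4t)}. So f(t) = 1*(3·sin(4t)) = ∫₀ᵗ 3·sin(4τ) dτ

Final answer: ∫₀ᵗ 3·sin(4τ) dτ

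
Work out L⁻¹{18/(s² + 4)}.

This is the form c·a/(s² + a²) with a = 2, c = 9. L⁻¹ = 9·sin(2t)

Final answer: 9·sin(2t)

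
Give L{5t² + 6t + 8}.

L{5t² + 6t + 8} = 5·2/s³ + 6/s² + 8/s = 10/s³ + 6/s² + 8/s

Final answer: 10/s³ + 6/s² + 8/s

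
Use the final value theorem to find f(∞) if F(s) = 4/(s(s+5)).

f(∞) = lim_{s→0} s·4/(s(s+5)) = lim_{s→0} 4/(s+5) = 4/5 = 4/5

Final answer: 4/5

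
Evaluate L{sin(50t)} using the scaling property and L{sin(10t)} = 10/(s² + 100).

Using L{f(at)} = (1/a)F(s/a) with a=5: L{sin(50t)} = (1/5) · 10/((s/5)² + 100) = (1/5) · 10·25/(s² + 2500) = 50/(s² + 2500)

Final answer: 50/(s² + 2500)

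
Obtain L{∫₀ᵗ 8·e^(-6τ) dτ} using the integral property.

L{∫₀ᵗ f(τ)dτ} = F(s)/s with F(s) = 8/(s+6), so L{∫₀ᵗ 8·e^(-6τ) dτ} = 8/(s(s+6))

Final answer: 8/(s(s+6))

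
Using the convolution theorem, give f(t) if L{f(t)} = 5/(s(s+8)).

5/(s(s+8)) = (5/s)·(1/(s+8)) = L{5}·L{e^(-8t)}. By convolution, f(t) = 5*e^(-8t) = ∫₀ᵗ 5·e^(-8τ) dτ = 5·(1 - e^(-8t))/8

Final answer: 5·(1 - e^(-8t))/8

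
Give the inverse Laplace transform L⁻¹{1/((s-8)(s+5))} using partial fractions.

Decompose: A/(s-8) + B/(s+5). A = 1/13, B = -1/13. f(t) = (e^(8t) - e^(-5t))/13

Final answer: (e^(8t) - e^(-5t))/13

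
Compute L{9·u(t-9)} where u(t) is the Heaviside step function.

L{u(t-a)} = e^(-as)/s. Here a=9, so L{u(t-9)} = e^(-9s)/s, and L{9·u(t-9)} = 9·e^(-9s)/s

Final answer: 9·e^(-9s)/s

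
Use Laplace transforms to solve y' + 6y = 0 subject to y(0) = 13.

L{y'} + 6L{y} = 0. sY - 13 + 6Y = 0. Y(s+6) = 13. Y = 13/(s+6)

Final answer: y(t) = 13e^(-6t)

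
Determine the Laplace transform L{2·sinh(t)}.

L{sinh(ωt)} = ω/(s² - ω²), so L{sinh(t)} = 1/(s² - 1). Then L{2·sinh(t)} = 2·1/(s² - 1) = 2/(s² - 1)

Final answer: 2/(s² - 1)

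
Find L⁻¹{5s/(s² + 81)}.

This is the form c·s/(s² + a²) with a = 9, c = 5. L⁻¹ = 5·cos(9t)

Final answer: 5·cos(9t)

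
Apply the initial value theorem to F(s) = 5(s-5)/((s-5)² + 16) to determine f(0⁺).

f(0⁺) = lim_{s→∞} sF(s) = lim_{s→∞} 5s(s-5)/((s-5)² + 16) = 5

Final answer: 5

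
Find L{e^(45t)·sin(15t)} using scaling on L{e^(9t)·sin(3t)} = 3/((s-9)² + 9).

Scaling with a=5: L{e^(45t)·sin(15t)} = (1/5) · 3/((s/5-9)² + 9). Simplifying: 15/((s-45)² + 225)

Final answer: 15/((s-45)² + 225)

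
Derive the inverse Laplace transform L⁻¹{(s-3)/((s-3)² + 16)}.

Using frequency shift, L⁻¹{(s-3)/((s-3)² + 16)} = e^(3t)·cos(4t)

Final answer: e^(3t)·cos(4t)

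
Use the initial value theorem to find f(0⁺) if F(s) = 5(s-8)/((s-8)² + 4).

f(0⁺) = lim_{s→∞} sF(s) = lim_{s→∞} 5s(s-8)/((s-8)² + 4) = 5

Final answer: 5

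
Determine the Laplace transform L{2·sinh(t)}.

L{sinh(ωt)} = ω/(s² - ω²), so L{sinh(t)} = 1/(s² - 1). Then L{2·sinh(t)} = 2·1/(s² - 1) = 2/(s² - 1)

Final answer: 2/(s² - 1)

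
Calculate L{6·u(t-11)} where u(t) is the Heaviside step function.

L{u(t-a)} = e^(-as)/s. Here a=11, so L{u(t-11)} = e^(-11s)/s, and L{6·u(t-11)} = 6·e^(-11s)/s

Final answer: 6·e^(-11s)/s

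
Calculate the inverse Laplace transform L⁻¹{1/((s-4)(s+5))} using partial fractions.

Decompose: A/(s-4) + B/(s+5). A = 1/9, B = -1/9. f(t) = (e^(4t) - e^(-5t))/9

Final answer: (e^(4t) - e^(-5t))/9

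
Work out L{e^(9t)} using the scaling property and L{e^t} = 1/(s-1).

Using L{f(at)} = (1/a)F(s/a) with a=9 and f(t) = e^t: L{e^(9t)} = (1/9) · 1/((s/9)-1) = (1/9) · 9/(s-9) = 1/(s-9)

Final answer: 1/(s-9)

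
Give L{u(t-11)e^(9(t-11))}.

u(t-a)f(t-a) with f(t)=e^(9t). L{e^(9t)} = 1/(s-9). By time shift: e^(-11s)/(s-9)

Final answer: e^(-11s)/(s-9)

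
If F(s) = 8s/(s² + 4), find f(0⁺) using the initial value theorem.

f(0⁺) = lim_{s→∞} s·8s/(s² + 4) = lim_{s→∞} 8s²/(s² + 4) = 8

Final answer: 8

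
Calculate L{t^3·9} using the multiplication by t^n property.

L{9} = 9/s. d^1/ds^1[1/s] = -1/s². d^2/ds^2[1/s] = 2/s^3. d^3/ds^3[1/s] = -6/s^4. So L{t^3} = (-1)^{3}·-6/s^4 = 6/s^4. Then L{t^3·9} = 9·6/s^4 = 54/s^4

Final answer: 54/s^4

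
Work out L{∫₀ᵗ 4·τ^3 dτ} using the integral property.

L{∫₀ᵗ f(τ)dτ} = F(s)/s with f(t) = 4t^3. F(s) = 24/s^4, so L{∫₀ᵗ 4·τ^3 dτ} = (24/s^4)/s = 24/s^5. (Check: ∫₀ᵗ 4·τ^3 dτ = 4t^4/4.)

Final answer: 24/s^5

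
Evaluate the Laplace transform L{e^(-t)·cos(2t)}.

L{e^(at)·cos(ωt)} = (s-a)/((s-a)² + ω²), so L{e^(-t)·cos(2t)} = (s+1)/((s+1)² + 4)

Final answer: (s+1)/((s+1)² + 4)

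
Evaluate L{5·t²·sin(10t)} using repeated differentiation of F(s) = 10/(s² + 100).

F(s) = 10/(s² + 100). F'(s) = -20s/(s² + 100)². F''(s) = -20(100 - 3s²)/(s² + 100)³ = (60s² - 2000)/(s² + 100)³. So L{t²·sin(10t)} = (-1)² F''(s) = (60s² - 2000)/(s² + 100)³. Then L{5·t²·sin(10t)} = 5·(60s² - 2000)/(s² + 100)³ = (300s² - 10000)/(s² + 100)³

Final answer: (300s² - 10000)/(s² + 100)³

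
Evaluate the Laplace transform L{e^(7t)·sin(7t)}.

L{e^(at)·sin(ωt)} = ω/((s-a)² + ω²), so L{e^(7t)·sin(7t)} = 7/((s-7)² + 49)

Final answer: 7/((s-7)² + 49)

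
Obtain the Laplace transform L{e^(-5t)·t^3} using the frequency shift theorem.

L{e^(at)·t^n} = n!/(s-a)^(n+1), so L{e^(-5t)·t^3} = 6/(s+5)^4

Final answer: 6/(s+5)^4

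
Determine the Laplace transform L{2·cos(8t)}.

L{cos(ωt)} = s/(s² + ω²), so L{cos(8t)} = s/(s² + 64). Then L{2·cos(8t)} = 2·s/(s² + 64) = 2s/(s² + 64)

Final answer: 2s/(s² + 64)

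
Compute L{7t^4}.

L{t^n} = n!/s^(n+1). So L{7t^4} = 7·4!/s^5 = 168/s^5

Final answer: 168/s^5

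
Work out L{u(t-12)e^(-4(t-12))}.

u(t-a)f(t-a) with f(t)=e^(-4t). L{e^(-4t)} = 1/(s+4). By time shift: e^(-12s)/(s+4)

Final answer: e^(-12s)/(s+4)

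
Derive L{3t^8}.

L{t^n} = n!/s^(n+1). So L{3t^8} = 3·8!/s^9 = 120960/s^9

Final answer: 120960/s^9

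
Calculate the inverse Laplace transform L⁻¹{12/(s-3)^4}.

L⁻¹{n!/(s-a)^(n+1)} = t^n·e^(at) with n=3, a=3. So L⁻¹{6/(s-3)^4} = t^3·e^(3t), and L⁻¹{12/(s-3)^4} = (12/6)·t^3·e^(3t) = 2·t^3·e^(3t)

Final answer: 2·t^3·e^(3t)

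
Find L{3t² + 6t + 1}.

L{3t² + 6t + 1} = 3·2/s³ + 6/s² + 1/s = 6/s³ + 6/s² + 1/s

Final answer: 6/s³ + 6/s² + 1/s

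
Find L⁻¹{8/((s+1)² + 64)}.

Form: b/((s-a)² + b²) → e^(at)sin(bt). With a=-1, b=8

Final answer: e^(-t)·sin(8t)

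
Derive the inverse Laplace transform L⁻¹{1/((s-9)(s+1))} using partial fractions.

Decompose: A/(s-9) + B/(s+1). A = 1/10, B = -1/10. f(t) = (e^(9t) - e^(-t))/10

Final answer: (e^(9t) - e^(-t))/10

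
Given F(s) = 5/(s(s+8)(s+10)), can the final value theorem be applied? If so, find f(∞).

Poles of sF(s) = 5/((s+8)(s+10)) are at s = -8 and s = -10, both in the left half-plane. Theorem applies. f(∞) = lim_{s→0} sF(s) = 5/(8·10) = 1/16

Final answer: 1/16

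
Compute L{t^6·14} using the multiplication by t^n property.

L{14} = 14/s. d^1/ds^1[1/s] = -1/s². d^2/ds^2[1/s] = 2/s^3. d^3/ds^3[1/s] = -6/s^4. d^4/ds^4[1/s] = 24/s^5. d^5/ds^5[1/s] = -120/s^6. d^6/ds^6[1/s] = 720/s^7. So L{t^6} = (-1)^{6}·720/s^7 = 720/s^7. Then L{t^6·14} = 14·720/s^7 = 10080/s^7

Final answer: 10080/s^7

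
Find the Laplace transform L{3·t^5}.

L{t^n} = n!/s^(n+1), so L{t^5} = 120/s^6. Then L{3·t^5} = 3·120/s^6 = 360/s^6

Final answer: 360/s^6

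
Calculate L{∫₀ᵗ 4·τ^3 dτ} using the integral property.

L{∫₀ᵗ f(τ)dτ} = F(s)/s with f(t) = 4t^3. F(s) = 24/s^4, so L{∫₀ᵗ 4·τ^3 dτ} = (24/s^4)/s = 24/s^5. (Check: ∫₀ᵗ 4·τ^3 dτ = 4t^4/4.)

Final answer: 24/s^5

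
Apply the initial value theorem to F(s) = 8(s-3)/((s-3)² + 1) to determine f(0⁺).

f(0⁺) = lim_{s→∞} sF(s) = lim_{s→∞} 8s(s-3)/((s-3)² + 1) = 8

Final answer: 8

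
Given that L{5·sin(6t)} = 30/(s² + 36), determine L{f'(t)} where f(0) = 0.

L{f'(t)} = s·F(s) - f(0) = s·30/(s² + 36) - 0 = 30s/(s² + 36)

Final answer: 30s/(s² + 36)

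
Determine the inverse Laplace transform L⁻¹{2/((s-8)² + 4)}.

Using frequency shift, L⁻¹{2/((s-8)² + 4)} = e^(8t)·sin(2t)

Final answer: e^(8t)·sin(2t)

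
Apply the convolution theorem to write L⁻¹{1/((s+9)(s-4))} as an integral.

1/((s+9)(s-4)) = (1/(s+9))·(1/(s-4)) = L{e^(-9t)}·L{e^(4t)}. So f(t) = e^(-9t)*e^(4t) = ∫₀ᵗ e^(-9τ)·e^(4(t-τ)) dτ

Final answer: ∫₀ᵗ e^(-9τ)·e^(4(t-τ)) dτ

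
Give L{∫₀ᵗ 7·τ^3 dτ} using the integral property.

L{∫₀ᵗ f(τ)dτ} = F(s)/s with f(t) = 7t^3. F(s) = 42/s^4, so L{∫₀ᵗ 7·τ^3 dτ} = (42/s^4)/s = 42/s^5. (Check: ∫₀ᵗ 7·τ^3 dτ = 7t^4/4.)

Final answer: 42/s^5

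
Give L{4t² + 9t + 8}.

L{4t² + 9t + 8} = 4·2/s³ + 9/s² + 8/s = 8/s³ + 9/s² + 8/s

Final answer: 8/s³ + 9/s² + 8/s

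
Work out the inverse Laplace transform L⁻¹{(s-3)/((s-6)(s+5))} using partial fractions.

Using partial fractions, f(t) = (3e^(6t) + 8e^(-5t))/11

Final answer: (3e^(6t) + 8e^(-5t))/11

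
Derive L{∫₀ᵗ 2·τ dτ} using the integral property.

L{∫₀ᵗ f(τ)dτ} = F(s)/s with f(t) = 2t. F(s) = 2/s^2, so L{∫₀ᵗ 2·τ dτ} = (2/s^2)/s = 2/s^3. (Check: ∫₀ᵗ 2·τ dτ = 2t^2/2.)

Final answer: 2/s^3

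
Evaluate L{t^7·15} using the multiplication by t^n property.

L{15} = 15/s. d^1/ds^1[1/s] = -1/s². d^2/ds^2[1/s] = 2/s^3. d^3/ds^3[1/s] = -6/s^4. d^4/ds^4[1/s] = 24/s^5. d^5/ds^5[1/s] = -120/s^6. d^6/ds^6[1/s] = 720/s^7. d^7/ds^7[1/s] = -5040/s^8. So L{t^7} = (-1)^{7}·-5040/s^8 = 5040/s^8. Then L{t^7·15} = 15·5040/s^8 = 75600/s^8

Final answer: 75600/s^8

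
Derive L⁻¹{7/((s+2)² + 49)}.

Form: b/((s-a)² + b²) → e^(at)sin(bt). With a=-2, b=7

Final answer: e^(-2t)·sin(7t)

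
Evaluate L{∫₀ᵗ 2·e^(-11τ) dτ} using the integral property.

L{∫₀ᵗ f(τ)dτ} = F(s)/s with F(s) = 2/(s+11), so L{∫₀ᵗ 2·e^(-11τ) dτ} = 2/(s(s+11))

Final answer: 2/(s(s+11))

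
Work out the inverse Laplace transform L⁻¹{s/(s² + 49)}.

L⁻¹{s/(s² + 49)} = cos(7t)

Final answer: cos(7t)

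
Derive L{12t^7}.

L{t^n} = n!/s^(n+1). So L{12t^7} = 12·7!/s^8 = 60480/s^8

Final answer: 60480/s^8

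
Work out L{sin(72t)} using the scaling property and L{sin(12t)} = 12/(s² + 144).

Using L{f(at)} = (1/a)F(s/a) with a=6: L{sin(72t)} = (1/6) · 12/((s/6)² + 144) = (1/6) · 12·36/(s² + 5184) = 72/(s² + 5184)

Final answer: 72/(s² + 5184)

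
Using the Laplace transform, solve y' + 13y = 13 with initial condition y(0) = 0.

sY + 13Y = 13/s. Y = 13/(s(s+13)). Partial fractions: Y = 1/s - 1/(s+13)

Final answer: y(t) = (1 - e^(-13t))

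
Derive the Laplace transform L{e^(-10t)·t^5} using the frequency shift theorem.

L{e^(at)·t^n} = n!/(s-a)^(n+1), so L{e^(-10t)·t^5} = 120/(s+10)^6

Final answer: 120/(s+10)^6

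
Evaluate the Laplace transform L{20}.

L{20} = 20 · L{1} = 20/s

Final answer: 20/s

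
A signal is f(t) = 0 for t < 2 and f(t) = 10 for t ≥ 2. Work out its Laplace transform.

f(t) = 10·u(t-2). L{u(t-2)} = e^(-2s)/s, so L{f(t)} = 10·e^(-2s)/s

Final answer: 10·e^(-2s)/s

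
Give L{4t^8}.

L{t^n} = n!/s^(n+1). So L{4t^8} = 4·8!/s^9 = 161280/s^9

Final answer: 161280/s^9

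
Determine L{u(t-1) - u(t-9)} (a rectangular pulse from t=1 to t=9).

L{u(t-a)} = e^(-as)/s. L{u(t-1) - u(t-9)} = (e^(-s) - e^(-9s))/s

Final answer: (e^(-s) - e^(-9s))/s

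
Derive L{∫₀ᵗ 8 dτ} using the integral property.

L{∫₀ᵗ f(τ)dτ} = F(s)/s with f(t) = 8. F(s) = 8/s, so L{∫₀ᵗ 8 dτ} = (8/s)/s = 8/s². (Check: ∫₀ᵗ 8 dτ = 8t.)

Final answer: 8/s²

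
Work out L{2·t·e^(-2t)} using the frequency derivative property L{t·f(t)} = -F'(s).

L{e^(-2t)} = 1/(s+2). By frequency derivative: L{t·e^(-2t)} = -d/ds[1/(s+2)] = -(-1)/(s+2)² = 1/(s+2)². Then L{2·t·e^(-2t)} = 2·1/(s+2)² = 2/(s+2)²

Final answer: 2/(s+2)²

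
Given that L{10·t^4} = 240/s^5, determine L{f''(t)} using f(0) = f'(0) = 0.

L{f''(t)} = s²F(s) - sf(0) - f'(0) = s²·240/s^5 - 0 - 0 = 240/s^3

Final answer: 240/s^3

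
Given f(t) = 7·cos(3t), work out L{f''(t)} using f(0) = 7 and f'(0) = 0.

F(s) = 7s/(s² + 9). L{f''(t)} = s²F(s) - sf(0) - f'(0) = 7s³/(s² + 9) - 7s = (7s³ - 7s(s² + 9))/(s² + 9) = -63s/(s² + 9)

Final answer: -63s/(s² + 9)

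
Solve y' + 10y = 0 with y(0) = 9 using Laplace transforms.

L{y'} + 10L{y} = 0. sY - 9 + 10Y = 0. Y(s+10) = 9. Y = 9/(s+10)

Final answer: y(t) = 9e^(-10t)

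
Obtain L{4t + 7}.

L{4t + 7} = 4·L{t} + 7·L{1} = 4/s² + 7/s

Final answer: 4/s² + 7/s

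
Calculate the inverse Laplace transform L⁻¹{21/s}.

L⁻¹{c/s} = c, so L⁻¹{21/s} = 21

Final answer: 21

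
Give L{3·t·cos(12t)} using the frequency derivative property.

L{cos(12t)} = s/(s² + 144). Derivative: d/ds[s/(s² + 144)] = [(s² + 144) - s·2s]/(s² + 144)² = (144 - s²)/(s² + 144)². So L{t·cos(12t)} = -F'(s) = (s² - 144)/(s² + 144)². Then L{3·t·cos(12t)} = 3·(s² - 144)/(s² + 144)²

Final answer: 3·(s² - 144)/(s² + 144)²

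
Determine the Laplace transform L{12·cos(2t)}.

L{cos(ωt)} = s/(s² + ω²), so L{cos(2t)} = s/(s² + 4). Then L{12·cos(2t)} = 12·s/(s² + 4) = 12s/(s² + 4)

Final answer: 12s/(s² + 4)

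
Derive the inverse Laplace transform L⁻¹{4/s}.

L⁻¹{c/s} = c, so L⁻¹{4/s} = 4

Final answer: 4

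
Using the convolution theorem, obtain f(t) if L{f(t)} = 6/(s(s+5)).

6/(s(s+5)) = (6/s)·(1/(s+5)) = L{6}·L{e^(-5t)}. By convolution, f(t) = 6*e^(-5t) = ∫₀ᵗ 6·e^(-5τ) dτ = 6·(1 - e^(-5t))/5

Final answer: 6·(1 - e^(-5t))/5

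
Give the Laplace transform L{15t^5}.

L{15t^5} = 15 · L{t^5} = 15 · 120/s^6 = 1800/s^6

Final answer: 1800/s^6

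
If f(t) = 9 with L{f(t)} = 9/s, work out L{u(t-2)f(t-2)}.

Time shift theorem: L{u(t-a)f(t-a)} = e^(-as)F(s). Here a=2, F(s) = 9/s, so L{u(t-2)f(t-2)} = e^(-2s)·9/s

Final answer: e^(-2s)·9/s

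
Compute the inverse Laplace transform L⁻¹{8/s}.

L⁻¹{c/s} = c, so L⁻¹{8/s} = 8

Final answer: 8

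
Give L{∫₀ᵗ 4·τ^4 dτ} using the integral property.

L{∫₀ᵗ f(τ)dτ} = F(s)/s with f(t) = 4t^4. F(s) = 96/s^5, so L{∫₀ᵗ 4·τ^4 dτ} = (96/s^5)/s = 96/s^6. (Check: ∫₀ᵗ 4·τ^4 dτ = 4t^5/5.)

Final answer: 96/s^6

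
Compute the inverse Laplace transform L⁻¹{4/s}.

L⁻¹{c/s} = c, so L⁻¹{4/s} = 4

Final answer: 4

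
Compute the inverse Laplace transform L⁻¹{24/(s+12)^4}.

L⁻¹{n!/(s-a)^(n+1)} = t^n·e^(at) with n=3, a=-12. So L⁻¹{6/(s+12)^4} = t^3·e^(-12t), and L⁻¹{24/(s+12)^4} = (24/6)·t^3·e^(-12t) = 4·t^3·e^(-12t)

Final answer: 4·t^3·e^(-12t)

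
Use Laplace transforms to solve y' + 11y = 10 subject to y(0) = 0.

sY + 11Y = 10/s. Y = 10/(s(s+11)). Partial fractions: Y = 10/11/s - 10/11/(s+11)

Final answer: y(t) = 10/11(1 - e^(-11t))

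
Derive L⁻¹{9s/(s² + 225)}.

This is the form c·s/(s² + a²) with a = 15, c = 9. L⁻¹ = 9·cos(15t)

Final answer: 9·cos(15t)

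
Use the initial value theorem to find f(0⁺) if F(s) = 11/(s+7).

f(0⁺) = lim_{s→∞} s·11/(s+7) = lim_{s→∞} 11s/(s+7) = 11

Final answer: 11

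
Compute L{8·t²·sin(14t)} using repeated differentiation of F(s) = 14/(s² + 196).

F(s) = 14/(s² + 196). F'(s) = -28s/(s² + 196)². F''(s) = -28(196 - 3s²)/(s² + 196)³ = (84s² - 5488)/(s² + 196)³. So L{t²·sin(14t)} = (-1)² F''(s) = (84s² - 5488)/(s² + 196)³. Then L{8·t²·sin(14t)} = 8·(84s² - 5488)/(s² + 196)³ = (672s² - 43904)/(s² + 196)³

Final answer: (672s² - 43904)/(s² + 196)³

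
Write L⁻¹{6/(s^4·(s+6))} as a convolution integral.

6/(s^4·(s+6)) = (6/s^4)·(1/(s+6)) = L{t^3}·L{e^(-6t)}. So f(t) = t^3*e^(-6t) = ∫₀ᵗ τ^3·e^(-6(t-τ)) dτ

Final answer: ∫₀ᵗ τ^3·e^(-6(t-τ)) dτ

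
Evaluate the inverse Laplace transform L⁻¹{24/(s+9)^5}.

L⁻¹{n!/(s-a)^(n+1)} = t^n·e^(at), so L⁻¹{24/(s+9)^5} = t^4·e^(-9t)

Final answer: t^4·e^(-9t)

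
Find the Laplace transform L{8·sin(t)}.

L{sin(ωt)} = ω/(s² + ω²), so L{sin(t)} = 1/(s² + 1). Then L{8·sin(t)} = 8·1/(s² + 1) = 8/(s² + 1)

Final answer: 8/(s² + 1)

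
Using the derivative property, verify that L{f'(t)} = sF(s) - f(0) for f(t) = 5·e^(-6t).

f'(t) = -30e^(-6t). Direct: L{f'(t)} = -30/(s+6). Property: s·5/(s+6) - 5 = (5s - 5(s+6))/(s+6) = -30/(s+6). ✓

Final answer: -30/(s+6)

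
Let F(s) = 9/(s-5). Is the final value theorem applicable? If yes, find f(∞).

sF(s) = 9s/(s-5) has a pole at s = 5 in the right half-plane. Theorem does NOT apply (unstable system; f(t) = 9·e^(5t) grows without bound).

Final answer: Not applicable (unstable)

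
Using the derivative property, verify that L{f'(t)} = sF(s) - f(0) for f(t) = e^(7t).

f'(t) = 7e^(7t). Direct: L{f'(t)} = 7/(s-7). Property: s·1/(s-7) - 1 = (s - (s-7))/(s-7) = 7/(s-7). ✓

Final answer: 7/(s-7)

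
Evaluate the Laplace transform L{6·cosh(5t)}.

L{cosh(ωt)} = s/(s² - ω²), so L{cosh(5t)} = s/(s² - 25). Then L{6·cosh(5t)} = 6·s/(s² - 25) = 6s/(s² - 25)

Final answer: 6s/(s² - 25)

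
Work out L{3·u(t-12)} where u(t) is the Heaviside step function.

L{u(t-a)} = e^(-as)/s. Here a=12, so L{u(t-12)} = e^(-12s)/s, and L{3·u(t-12)} = 3·e^(-12s)/s

Final answer: 3·e^(-12s)/s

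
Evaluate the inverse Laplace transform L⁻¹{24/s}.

L⁻¹{c/s} = c, so L⁻¹{24/s} = 24

Final answer: 24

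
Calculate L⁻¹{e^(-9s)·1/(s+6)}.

L⁻¹{1/(s+6)} = e^(-6t). By the time shift theorem, L⁻¹{e^(-as)F(s)} = u(t-a)f(t-a) with a=9, so L⁻¹{e^(-9s)·1/(s+6)} = u(t-9)·e^(-6(t-9))

Final answer: u(t-9)·e^(-6(t-9))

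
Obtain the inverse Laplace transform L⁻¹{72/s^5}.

L⁻¹{n!/s^(n+1)} = t^n with n=4. So L⁻¹{24/s^5} = t^4, and L⁻¹{72/s^5} = (72/24)·t^4 = 3·t^4

Final answer: 3·t^4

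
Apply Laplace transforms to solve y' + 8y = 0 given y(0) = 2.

L{y'} + 8L{y} = 0. sY - 2 + 8Y = 0. Y(s+8) = 2. Y = 2/(s+8)

Final answer: y(t) = 2e^(-8t)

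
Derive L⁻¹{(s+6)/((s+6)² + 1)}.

Using frequency shift: L⁻¹{(s-a)/((s-a)² + b²)} = e^(at)cos(bt). Here a=-6, b=1

Final answer: e^(-6t)·cos(t)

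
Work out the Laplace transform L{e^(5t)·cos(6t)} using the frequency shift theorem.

Frequency shift: L{e^(at)f(t)} = F(s-a). L{e^(5t)·cos(6t)} = (s-5)/((s-5)² + 36)

Final answer: (s-5)/((s-5)² + 36)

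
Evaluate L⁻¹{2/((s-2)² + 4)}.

Form: b/((s-a)² + b²) → e^(at)sin(bt). With a=2, b=2

Final answer: e^(2t)·sin(2t)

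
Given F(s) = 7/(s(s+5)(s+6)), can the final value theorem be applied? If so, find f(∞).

Poles of sF(s) = 7/((s+5)(s+6)) are at s = -5 and s = -6, both in the left half-plane. Theorem applies. f(∞) = lim_{s→0} sF(s) = 7/(5·6) = 7/30

Final answer: 7/30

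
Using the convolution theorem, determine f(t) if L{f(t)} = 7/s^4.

7/s^4 = (7/s)·(1/s^3) = L{7}·L{t^2/2}. By convolution, f(t) = 7*t^2/2 = ∫₀ᵗ 7·τ^2/2 dτ = 7·t^3/6

Final answer: 7·t^3/6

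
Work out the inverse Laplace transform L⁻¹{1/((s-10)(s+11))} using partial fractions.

Decompose: A/(s-10) + B/(s+11). A = 1/21, B = -1/21. f(t) = (e^(10t) - e^(-11t))/21

Final answer: (e^(10t) - e^(-11t))/21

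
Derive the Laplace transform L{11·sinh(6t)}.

L{sinh(ωt)} = ω/(s² - ω²), so L{sinh(6t)} = 6/(s² - 36). Then L{11·sinh(6t)} = 11·6/(s² - 36) = 66/(s² - 36)

Final answer: 66/(s² - 36)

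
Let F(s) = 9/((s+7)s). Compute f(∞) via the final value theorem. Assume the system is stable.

f(∞) = lim_{s→0} sF(s) = lim_{s→0} 9/(s+7) = 9/7

Final answer: 9/7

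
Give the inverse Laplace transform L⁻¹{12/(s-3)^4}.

L⁻¹{n!/(s-a)^(n+1)} = t^n·e^(at) with n=3, a=3. So L⁻¹{6/(s-3)^4} = t^3·e^(3t), and L⁻¹{12/(s-3)^4} = (12/6)·t^3·e^(3t) = 2·t^3·e^(3t)

Final answer: 2·t^3·e^(3t)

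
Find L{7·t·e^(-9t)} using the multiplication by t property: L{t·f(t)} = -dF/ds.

Using L{t^n·e^(at)} = n!/(s-a)^(n+1), L{t·e^(-9t)} = 1/(s+9)^2, so L{7·t·e^(-9t)} = 7·1/(s+9)^2 = 7/(s+9)^2

Final answer: 7/(s+9)^2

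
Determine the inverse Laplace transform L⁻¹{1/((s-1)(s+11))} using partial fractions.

Decompose: A/(s-1) + B/(s+11). A = 1/12, B = -1/12. f(t) = (e^t - e^(-11t))/12

Final answer: (e^t - e^(-11t))/12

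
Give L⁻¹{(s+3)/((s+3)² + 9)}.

Using frequency shift: L⁻¹{(s-a)/((s-a)² + b²)} = e^(at)cos(bt). Here a=-3, b=3

Final answer: e^(-3t)·cos(3t)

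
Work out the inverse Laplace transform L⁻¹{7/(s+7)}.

L⁻¹{1/(s-a)} = e^(at), so L⁻¹{1/(s+7)} = e^(-7t), and L⁻¹{7/(s+7)} = 7·e^(-7t)

Final answer: 7·e^(-7t)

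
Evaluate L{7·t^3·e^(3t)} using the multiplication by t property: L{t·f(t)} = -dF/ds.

Using L{t^n·e^(at)} = n!/(s-a)^(n+1), L{t^3·e^(3t)} = 6/(s-3)^4, so L{7·t^3·e^(3t)} = 7·6/(s-3)^4 = 42/(s-3)^4

Final answer: 42/(s-3)^4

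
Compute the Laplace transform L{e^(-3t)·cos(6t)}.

L{e^(at)·cos(ωt)} = (s-a)/((s-a)² + ω²), so L{e^(-3t)·cos(6t)} = (s+3)/((s+3)² + 36)

Final answer: (s+3)/((s+3)² + 36)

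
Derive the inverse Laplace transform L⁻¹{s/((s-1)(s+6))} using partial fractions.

Using partial fractions, f(t) = (e^t + 6e^(-6t))/7

Final answer: (e^t + 6e^(-6t))/7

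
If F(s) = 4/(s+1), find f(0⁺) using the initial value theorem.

f(0⁺) = lim_{s→∞} s·4/(s+1) = lim_{s→∞} 4s/(s+1) = 4

Final answer: 4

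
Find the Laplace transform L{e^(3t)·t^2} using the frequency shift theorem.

L{e^(at)·t^n} = n!/(s-a)^(n+1), so L{e^(3t)·t^2} = 2/(s-3)^3

Final answer: 2/(s-3)^3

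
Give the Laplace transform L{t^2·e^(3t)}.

L{t^n·e^(at)} = n!/(s-a)^(n+1), so L{t^2·e^(3t)} = 2/(s-3)^3

Final answer: 2/(s-3)^3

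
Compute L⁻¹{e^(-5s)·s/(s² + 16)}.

L⁻¹{s/(s² + 16)} = cos(4t). By the time shift theorem, L⁻¹{e^(-as)F(s)} = u(t-a)f(t-a) with a=5, so L⁻¹{e^(-5s)·s/(s² + 16)} = u(t-5)·cos(4(t-5))

Final answer: u(t-5)·cos(4(t-5))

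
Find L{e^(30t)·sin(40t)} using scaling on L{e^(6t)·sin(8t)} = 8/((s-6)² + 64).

Scaling with a=5: L{e^(30t)·sin(40t)} = (1/5) · 8/((s/5-6)² + 64). Simplifying: 40/((s-30)² + 1600)

Final answer: 40/((s-30)² + 1600)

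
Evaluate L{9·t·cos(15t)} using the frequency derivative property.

L{cos(15t)} = s/(s² + 225). Derivative: d/ds[s/(s² + 225)] = [(s² + 225) - s·2s]/(s² + 225)² = (225 - s²)/(s² + 225)². So L{t·cos(15t)} = -F'(s) = (s² - 225)/(s² + 225)². Then L{9·t·cos(15t)} = 9·(s² - 225)/(s² + 225)²

Final answer: 9·(s² - 225)/(s² + 225)²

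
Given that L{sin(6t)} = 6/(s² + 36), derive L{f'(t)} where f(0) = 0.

L{f'(t)} = s·F(s) - f(0) = s·6/(s² + 36) - 0 = 6s/(s² + 36)

Final answer: 6s/(s² + 36)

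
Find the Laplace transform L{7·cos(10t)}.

L{cos(ωt)} = s/(s² + ω²), so L{cos(10t)} = s/(s² + 100). Then L{7·cos(10t)} = 7·s/(s² + 100) = 7s/(s² + 100)

Final answer: 7s/(s² + 100)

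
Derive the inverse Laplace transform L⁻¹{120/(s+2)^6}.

L⁻¹{n!/(s-a)^(n+1)} = t^n·e^(at), so L⁻¹{120/(s+2)^6} = t^5·e^(-2t)

Final answer: t^5·e^(-2t)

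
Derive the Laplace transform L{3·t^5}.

L{t^n} = n!/s^(n+1), so L{t^5} = 120/s^6. Then L{3·t^5} = 3·120/s^6 = 360/s^6

Final answer: 360/s^6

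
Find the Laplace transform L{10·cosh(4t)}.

L{cosh(ωt)} = s/(s² - ω²), so L{cosh(4t)} = s/(s² - 16). Then L{10·cosh(4t)} = 10·s/(s² - 16) = 10s/(s² - 16)

Final answer: 10s/(s² - 16)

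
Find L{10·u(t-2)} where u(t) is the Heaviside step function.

L{u(t-a)} = e^(-as)/s. Here a=2, so L{u(t-2)} = e^(-2s)/s, and L{10·u(t-2)} = 10·e^(-2s)/s

Final answer: 10·e^(-2s)/s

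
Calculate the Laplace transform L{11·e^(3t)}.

L{e^(at)} = 1/(s-a), so L{e^(3t)} = 1/(s-3). Then L{11·e^(3t)} = 11/(s-3)

Final answer: 11/(s-3)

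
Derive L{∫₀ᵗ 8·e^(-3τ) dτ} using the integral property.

L{∫₀ᵗ f(τ)dτ} = F(s)/s with F(s) = 8/(s+3), so L{∫₀ᵗ 8·e^(-3τ) dτ} = 8/(s(s+3))

Final answer: 8/(s(s+3))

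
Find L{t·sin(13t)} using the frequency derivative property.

L{sin(13t)} = 13/(s² + 169). By L{t·f(t)} = -F'(s): -d/ds[13/(s² + 169)] = -(13)·(-2s)/(s² + 169)² = 26s/(s² + 169)²

Final answer: 26s/(s² + 169)²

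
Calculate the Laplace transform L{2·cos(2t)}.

L{cos(ωt)} = s/(s² + ω²), so L{cos(2t)} = s/(s² + 4). Then L{2·cos(2t)} = 2·s/(s² + 4) = 2s/(s² + 4)

Final answer: 2s/(s² + 4)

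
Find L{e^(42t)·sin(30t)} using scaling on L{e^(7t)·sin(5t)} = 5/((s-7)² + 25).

Scaling with a=6: L{e^(42t)·sin(30t)} = (1/6) · 5/((s/6-7)² + 25). Simplifying: 30/((s-42)² + 900)

Final answer: 30/((s-42)² + 900)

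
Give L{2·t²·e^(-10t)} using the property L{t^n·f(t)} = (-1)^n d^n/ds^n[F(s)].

L{e^(-10t)} = 1/(s+10). d/ds[1/(s+10)] = -1/(s+10)². d²/ds²[1/(s+10)] = 2/(s+10)³. So L{t²·e^(-10t)} = (-1)² · 2/(s+10)³ = 2/(s+10)³. Then L{2·t²·e^(-10t)} = 2·2/(s+10)³ = 4/(s+10)³

Final answer: 4/(s+10)³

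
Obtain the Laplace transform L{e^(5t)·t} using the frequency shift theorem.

L{e^(at)·t^n} = n!/(s-a)^(n+1), so L{e^(5t)·t} = 1/(s-5)^2

Final answer: 1/(s-5)^2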